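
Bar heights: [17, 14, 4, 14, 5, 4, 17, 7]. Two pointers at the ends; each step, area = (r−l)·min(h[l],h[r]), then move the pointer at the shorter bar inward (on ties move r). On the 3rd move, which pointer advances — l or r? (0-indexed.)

r

l=0 r=7: min(17,7)*7=49 best=49 *, r--
l=0 r=6: min(17,17)*6=102 best=102 *, r--
l=0 r=5: min(17,4)*5=20 best=102, r--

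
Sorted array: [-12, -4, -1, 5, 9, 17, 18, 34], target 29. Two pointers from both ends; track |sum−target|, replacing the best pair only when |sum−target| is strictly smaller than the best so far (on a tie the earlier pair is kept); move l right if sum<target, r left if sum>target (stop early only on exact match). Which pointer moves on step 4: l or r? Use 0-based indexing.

l

l=0 r=7: -12+34=22 d=7 *, l++
l=1 r=7: -4+34=30 d=1 *, r--
l=1 r=6: -4+18=14 d=15, l++
l=2 r=6: -1+18=17 d=12, l++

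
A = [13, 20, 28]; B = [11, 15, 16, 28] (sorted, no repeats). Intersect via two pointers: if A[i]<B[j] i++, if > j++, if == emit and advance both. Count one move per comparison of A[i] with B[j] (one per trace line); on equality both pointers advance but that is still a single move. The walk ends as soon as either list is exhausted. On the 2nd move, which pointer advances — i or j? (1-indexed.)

[i=1,j=1] 13>11 → j++
[i=1,j=2] 13<15 → i++

i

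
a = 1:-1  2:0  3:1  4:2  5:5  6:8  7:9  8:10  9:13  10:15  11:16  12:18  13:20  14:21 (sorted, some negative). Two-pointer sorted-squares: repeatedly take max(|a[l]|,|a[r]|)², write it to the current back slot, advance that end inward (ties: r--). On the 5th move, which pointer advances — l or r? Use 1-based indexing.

[1,14] |-1|<=|21| out[14]=441 → r--
[1,13] |-1|<=|20| out[13]=400 → r--
[1,12] |-1|<=|18| out[12]=324 → r--
[1,11] |-1|<=|16| out[11]=256 → r--
[1,10] |-1|<=|15| out[10]=225 → r--

r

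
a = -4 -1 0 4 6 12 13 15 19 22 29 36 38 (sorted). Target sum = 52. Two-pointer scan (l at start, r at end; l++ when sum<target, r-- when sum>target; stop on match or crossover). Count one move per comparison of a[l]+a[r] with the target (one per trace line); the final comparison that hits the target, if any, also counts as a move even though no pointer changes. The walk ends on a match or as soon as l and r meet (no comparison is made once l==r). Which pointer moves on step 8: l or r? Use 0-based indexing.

r

[0,12] -4+38=34 <52 → l++
[1,12] -1+38=37 <52 → l++
[2,12] 0+38=38 <52 → l++
[3,12] 4+38=42 <52 → l++
[4,12] 6+38=44 <52 → l++
[5,12] 12+38=50 <52 → l++
[6,12] 13+38=51 <52 → l++
[7,12] 15+38=53 >52 → r--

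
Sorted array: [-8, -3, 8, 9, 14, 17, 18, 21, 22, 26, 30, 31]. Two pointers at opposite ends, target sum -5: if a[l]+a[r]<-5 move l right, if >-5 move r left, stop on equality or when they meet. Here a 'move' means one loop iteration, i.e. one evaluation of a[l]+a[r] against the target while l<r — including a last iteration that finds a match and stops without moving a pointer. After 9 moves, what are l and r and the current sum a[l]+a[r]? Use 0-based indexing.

l=0, r=2, sum=0

l=0 r=11: -8+31=23 >-5, r--
l=0 r=10: -8+30=22 >-5, r--
l=0 r=9: -8+26=18 >-5, r--
l=0 r=8: -8+22=14 >-5, r--
l=0 r=7: -8+21=13 >-5, r--
l=0 r=6: -8+18=10 >-5, r--
l=0 r=5: -8+17=9 >-5, r--
l=0 r=4: -8+14=6 >-5, r--
l=0 r=3: -8+9=1 >-5, r--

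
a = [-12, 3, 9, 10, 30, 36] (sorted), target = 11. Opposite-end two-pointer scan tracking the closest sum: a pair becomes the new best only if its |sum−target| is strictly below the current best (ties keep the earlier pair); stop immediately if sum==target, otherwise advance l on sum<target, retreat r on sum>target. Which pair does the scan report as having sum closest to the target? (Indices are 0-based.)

[0,5] -12+36=24 d=13 * → r--
[0,4] -12+30=18 d=7 * → r--
[0,3] -12+10=-2 d=13 → l++
[1,3] 3+10=13 d=2 * → r--
[1,2] 3+9=12 d=1 * → r--

pair (3, 9) with sum 12 (|Δ|=1)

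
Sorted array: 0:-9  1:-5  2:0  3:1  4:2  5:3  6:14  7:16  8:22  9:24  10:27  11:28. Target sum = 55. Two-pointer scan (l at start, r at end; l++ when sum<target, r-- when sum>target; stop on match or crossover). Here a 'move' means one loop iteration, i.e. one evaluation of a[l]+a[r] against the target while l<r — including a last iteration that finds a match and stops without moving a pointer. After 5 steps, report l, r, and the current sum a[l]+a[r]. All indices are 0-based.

l=5, r=11, sum=31

l=0 r=11: -9+28=19 <55, l++
l=1 r=11: -5+28=23 <55, l++
l=2 r=11: 0+28=28 <55, l++
l=3 r=11: 1+28=29 <55, l++
l=4 r=11: 2+28=30 <55, l++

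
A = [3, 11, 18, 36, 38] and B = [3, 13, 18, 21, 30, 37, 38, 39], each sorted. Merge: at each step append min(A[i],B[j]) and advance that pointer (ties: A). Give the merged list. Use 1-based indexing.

[3, 3, 11, 13, 18, 18, 21, 30, 36, 37, 38, 38, 39]

[i=1,j=1] A[i]=3<=B[j]=3 take 3 → i++
[i=2,j=1] A[i]=11>B[j]=3 take 3 → j++
[i=2,j=2] A[i]=11<=B[j]=13 take 11 → i++
[i=3,j=2] A[i]=18>B[j]=13 take 13 → j++
[i=3,j=3] A[i]=18<=B[j]=18 take 18 → i++
[i=4,j=3] A[i]=36>B[j]=18 take 18 → j++
[i=4,j=4] A[i]=36>B[j]=21 take 21 → j++
[i=4,j=5] A[i]=36>B[j]=30 take 30 → j++
[i=4,j=6] A[i]=36<=B[j]=37 take 36 → i++
[i=5,j=6] A[i]=38>B[j]=37 take 37 → j++
[i=5,j=7] A[i]=38<=B[j]=38 take 38 → i++
[i=6,j=7] A done, take B[j]=38 → j++
[i=6,j=8] A done, take B[j]=39 → j++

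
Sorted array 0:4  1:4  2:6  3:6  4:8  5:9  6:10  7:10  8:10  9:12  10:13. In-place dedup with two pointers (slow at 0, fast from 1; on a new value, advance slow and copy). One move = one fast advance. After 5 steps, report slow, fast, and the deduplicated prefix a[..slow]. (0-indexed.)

slow=3, fast=6, prefix=[4, 6, 8, 9]

slow=0 fast=1: a[fast]=4=a[slow] dup, fast++
slow=0 fast=2: a[fast]=6≠a[slow]=4 write a[1]=6, slow++,fast++
slow=1 fast=3: a[fast]=6=a[slow] dup, fast++
slow=1 fast=4: a[fast]=8≠a[slow]=6 write a[2]=8, slow++,fast++
slow=2 fast=5: a[fast]=9≠a[slow]=8 write a[3]=9, slow++,fast++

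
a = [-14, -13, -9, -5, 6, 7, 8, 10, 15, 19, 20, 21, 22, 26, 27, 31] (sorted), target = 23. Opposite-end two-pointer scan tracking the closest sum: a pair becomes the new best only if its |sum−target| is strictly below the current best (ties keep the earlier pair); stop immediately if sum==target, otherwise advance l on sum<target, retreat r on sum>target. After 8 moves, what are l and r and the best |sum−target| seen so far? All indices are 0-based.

l=0 r=15: -14+31=17 d=6 *, l++
l=1 r=15: -13+31=18 d=5 *, l++
l=2 r=15: -9+31=22 d=1 *, l++
l=3 r=15: -5+31=26 d=3, r--
l=3 r=14: -5+27=22 d=1, l++
l=4 r=14: 6+27=33 d=10, r--
l=4 r=13: 6+26=32 d=9, r--
l=4 r=12: 6+22=28 d=5, r--

l=4, r=11, best |Δ|=1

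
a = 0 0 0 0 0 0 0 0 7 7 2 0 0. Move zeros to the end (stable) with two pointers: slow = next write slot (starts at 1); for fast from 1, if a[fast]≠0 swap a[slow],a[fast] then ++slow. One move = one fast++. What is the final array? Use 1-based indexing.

[7, 7, 2, 0, 0, 0, 0, 0, 0, 0, 0, 0, 0]

slow=1 fast=1: a[fast]=0, fast++
slow=1 fast=2: a[fast]=0, fast++
slow=1 fast=3: a[fast]=0, fast++
slow=1 fast=4: a[fast]=0, fast++
slow=1 fast=5: a[fast]=0, fast++
slow=1 fast=6: a[fast]=0, fast++
slow=1 fast=7: a[fast]=0, fast++
slow=1 fast=8: a[fast]=0, fast++
slow=1 fast=9: a[fast]=7≠0 swap→a[1]=7, slow++,fast++
slow=2 fast=10: a[fast]=7≠0 swap→a[2]=7, slow++,fast++
slow=3 fast=11: a[fast]=2≠0 swap→a[3]=2, slow++,fast++
slow=4 fast=12: a[fast]=0, fast++
slow=4 fast=13: a[fast]=0, fast++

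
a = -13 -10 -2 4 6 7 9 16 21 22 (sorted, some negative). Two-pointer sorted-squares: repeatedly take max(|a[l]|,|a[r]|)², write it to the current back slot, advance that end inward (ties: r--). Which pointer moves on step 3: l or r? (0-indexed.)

[0,9] |-13|<=|22| out[9]=484 → r--
[0,8] |-13|<=|21| out[8]=441 → r--
[0,7] |-13|<=|16| out[7]=256 → r--

r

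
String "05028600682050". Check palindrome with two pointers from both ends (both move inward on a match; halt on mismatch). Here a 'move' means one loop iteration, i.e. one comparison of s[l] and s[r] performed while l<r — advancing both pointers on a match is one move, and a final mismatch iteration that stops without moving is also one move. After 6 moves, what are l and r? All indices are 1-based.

l=7, r=8

[1,14] '0'=='0' → l++,r--
[2,13] '5'=='5' → l++,r--
[3,12] '0'=='0' → l++,r--
[4,11] '2'=='2' → l++,r--
[5,10] '8'=='8' → l++,r--
[6,9] '6'=='6' → l++,r--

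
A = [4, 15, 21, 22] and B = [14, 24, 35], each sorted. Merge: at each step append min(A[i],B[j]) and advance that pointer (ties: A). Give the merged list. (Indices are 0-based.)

[i=0,j=0] A[i]=4<=B[j]=14 take 4 → i++
[i=1,j=0] A[i]=15>B[j]=14 take 14 → j++
[i=1,j=1] A[i]=15<=B[j]=24 take 15 → i++
[i=2,j=1] A[i]=21<=B[j]=24 take 21 → i++
[i=3,j=1] A[i]=22<=B[j]=24 take 22 → i++
[i=4,j=1] A done, take B[j]=24 → j++
[i=4,j=2] A done, take B[j]=35 → j++

[4, 14, 15, 21, 22, 24, 35]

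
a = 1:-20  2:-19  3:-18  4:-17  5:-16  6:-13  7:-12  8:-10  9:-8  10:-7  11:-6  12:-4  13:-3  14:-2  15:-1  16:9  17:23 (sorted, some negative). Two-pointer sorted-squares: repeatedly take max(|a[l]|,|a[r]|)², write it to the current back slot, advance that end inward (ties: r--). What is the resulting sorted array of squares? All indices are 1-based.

l=1 r=17: |-20|<=|23| out[17]=529, r--
l=1 r=16: |-20|>|9| out[16]=400, l++
l=2 r=16: |-19|>|9| out[15]=361, l++
l=3 r=16: |-18|>|9| out[14]=324, l++
l=4 r=16: |-17|>|9| out[13]=289, l++
l=5 r=16: |-16|>|9| out[12]=256, l++
l=6 r=16: |-13|>|9| out[11]=169, l++
l=7 r=16: |-12|>|9| out[10]=144, l++
l=8 r=16: |-10|>|9| out[9]=100, l++
l=9 r=16: |-8|<=|9| out[8]=81, r--
l=9 r=15: |-8|>|-1| out[7]=64, l++
l=10 r=15: |-7|>|-1| out[6]=49, l++
l=11 r=15: |-6|>|-1| out[5]=36, l++
l=12 r=15: |-4|>|-1| out[4]=16, l++
l=13 r=15: |-3|>|-1| out[3]=9, l++
l=14 r=15: |-2|>|-1| out[2]=4, l++
l=15 r=15: |-1|<=|-1| out[1]=1, r--

[1, 4, 9, 16, 36, 49, 64, 81, 100, 144, 169, 256, 289, 324, 361, 400, 529]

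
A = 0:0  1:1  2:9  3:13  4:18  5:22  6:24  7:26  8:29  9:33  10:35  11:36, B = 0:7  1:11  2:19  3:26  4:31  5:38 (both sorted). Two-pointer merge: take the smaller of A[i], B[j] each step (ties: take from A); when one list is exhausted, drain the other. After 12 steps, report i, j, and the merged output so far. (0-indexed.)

i=8, j=4, merged so far=[0, 1, 7, 9, 11, 13, 18, 19, 22, 24, 26, 26]

i=0 j=0: A[i]=0<=B[j]=7 take 0, i++
i=1 j=0: A[i]=1<=B[j]=7 take 1, i++
i=2 j=0: A[i]=9>B[j]=7 take 7, j++
i=2 j=1: A[i]=9<=B[j]=11 take 9, i++
i=3 j=1: A[i]=13>B[j]=11 take 11, j++
i=3 j=2: A[i]=13<=B[j]=19 take 13, i++
i=4 j=2: A[i]=18<=B[j]=19 take 18, i++
i=5 j=2: A[i]=22>B[j]=19 take 19, j++
i=5 j=3: A[i]=22<=B[j]=26 take 22, i++
i=6 j=3: A[i]=24<=B[j]=26 take 24, i++
i=7 j=3: A[i]=26<=B[j]=26 take 26, i++
i=8 j=3: A[i]=29>B[j]=26 take 26, j++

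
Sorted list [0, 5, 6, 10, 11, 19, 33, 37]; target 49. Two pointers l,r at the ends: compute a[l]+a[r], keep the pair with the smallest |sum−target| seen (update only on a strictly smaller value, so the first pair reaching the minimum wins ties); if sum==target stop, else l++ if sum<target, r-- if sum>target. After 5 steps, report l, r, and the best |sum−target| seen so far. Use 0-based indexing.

l=0 r=7: 0+37=37 d=12 *, l++
l=1 r=7: 5+37=42 d=7 *, l++
l=2 r=7: 6+37=43 d=6 *, l++
l=3 r=7: 10+37=47 d=2 *, l++
l=4 r=7: 11+37=48 d=1 *, l++

l=5, r=7, best |Δ|=1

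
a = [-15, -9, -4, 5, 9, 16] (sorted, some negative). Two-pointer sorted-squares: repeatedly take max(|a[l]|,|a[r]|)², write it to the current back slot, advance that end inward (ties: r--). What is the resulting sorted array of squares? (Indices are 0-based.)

[16, 25, 81, 81, 225, 256]

[0,5] |-15|<=|16| out[5]=256 → r--
[0,4] |-15|>|9| out[4]=225 → l++
[1,4] |-9|<=|9| out[3]=81 → r--
[1,3] |-9|>|5| out[2]=81 → l++
[2,3] |-4|<=|5| out[1]=25 → r--
[2,2] |-4|<=|-4| out[0]=16 → r--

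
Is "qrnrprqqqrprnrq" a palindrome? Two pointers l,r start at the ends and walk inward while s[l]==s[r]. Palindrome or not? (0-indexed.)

l=0 r=14: 'q'=='q', l++,r--
l=1 r=13: 'r'=='r', l++,r--
l=2 r=12: 'n'=='n', l++,r--
l=3 r=11: 'r'=='r', l++,r--
l=4 r=10: 'p'=='p', l++,r--
l=5 r=9: 'r'=='r', l++,r--
l=6 r=8: 'q'=='q', l++,r--

palindrome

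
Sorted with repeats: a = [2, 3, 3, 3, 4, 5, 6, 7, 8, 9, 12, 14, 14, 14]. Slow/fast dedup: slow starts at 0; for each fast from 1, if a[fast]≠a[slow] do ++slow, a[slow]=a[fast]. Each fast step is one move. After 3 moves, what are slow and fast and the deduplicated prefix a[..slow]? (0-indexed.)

slow=1, fast=4, prefix=[2, 3]

(s=0,f=1) a[fast]=3≠a[slow]=2 write a[1]=3 → slow++,fast++
(s=1,f=2) a[fast]=3=a[slow] dup → fast++
(s=1,f=3) a[fast]=3=a[slow] dup → fast++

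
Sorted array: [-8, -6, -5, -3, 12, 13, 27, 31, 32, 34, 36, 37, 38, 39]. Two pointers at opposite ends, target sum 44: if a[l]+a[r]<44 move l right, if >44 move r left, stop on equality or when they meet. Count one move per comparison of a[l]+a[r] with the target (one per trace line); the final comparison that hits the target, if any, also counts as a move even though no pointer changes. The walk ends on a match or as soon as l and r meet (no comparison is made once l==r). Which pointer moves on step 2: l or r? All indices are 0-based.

l

l=0 r=13: -8+39=31 <44, l++
l=1 r=13: -6+39=33 <44, l++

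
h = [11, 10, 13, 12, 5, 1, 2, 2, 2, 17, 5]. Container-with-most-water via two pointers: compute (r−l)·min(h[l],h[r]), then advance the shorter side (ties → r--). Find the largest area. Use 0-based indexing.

max area = 99

l=0 r=10: min(11,5)*10=50 best=50 *, r--
l=0 r=9: min(11,17)*9=99 best=99 *, l++
l=1 r=9: min(10,17)*8=80 best=99, l++
l=2 r=9: min(13,17)*7=91 best=99, l++
l=3 r=9: min(12,17)*6=72 best=99, l++
l=4 r=9: min(5,17)*5=25 best=99, l++
l=5 r=9: min(1,17)*4=4 best=99, l++
l=6 r=9: min(2,17)*3=6 best=99, l++
l=7 r=9: min(2,17)*2=4 best=99, l++
l=8 r=9: min(2,17)*1=2 best=99, l++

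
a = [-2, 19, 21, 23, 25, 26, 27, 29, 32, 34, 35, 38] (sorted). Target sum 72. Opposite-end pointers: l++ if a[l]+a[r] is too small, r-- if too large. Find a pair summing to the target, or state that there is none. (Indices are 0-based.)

(34, 38)

[0,11] -2+38=36 <72 → l++
[1,11] 19+38=57 <72 → l++
[2,11] 21+38=59 <72 → l++
[3,11] 23+38=61 <72 → l++
[4,11] 25+38=63 <72 → l++
[5,11] 26+38=64 <72 → l++
[6,11] 27+38=65 <72 → l++
[7,11] 29+38=67 <72 → l++
[8,11] 32+38=70 <72 → l++
[9,11] 34+38=72 → found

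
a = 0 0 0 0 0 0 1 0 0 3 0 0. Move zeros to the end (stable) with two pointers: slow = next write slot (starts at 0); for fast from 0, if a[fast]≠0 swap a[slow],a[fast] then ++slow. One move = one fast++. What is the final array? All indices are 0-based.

slow=0 fast=0: a[fast]=0, fast++
slow=0 fast=1: a[fast]=0, fast++
slow=0 fast=2: a[fast]=0, fast++
slow=0 fast=3: a[fast]=0, fast++
slow=0 fast=4: a[fast]=0, fast++
slow=0 fast=5: a[fast]=0, fast++
slow=0 fast=6: a[fast]=1≠0 swap→a[0]=1, slow++,fast++
slow=1 fast=7: a[fast]=0, fast++
slow=1 fast=8: a[fast]=0, fast++
slow=1 fast=9: a[fast]=3≠0 swap→a[1]=3, slow++,fast++
slow=2 fast=10: a[fast]=0, fast++
slow=2 fast=11: a[fast]=0, fast++

[1, 3, 0, 0, 0, 0, 0, 0, 0, 0, 0, 0]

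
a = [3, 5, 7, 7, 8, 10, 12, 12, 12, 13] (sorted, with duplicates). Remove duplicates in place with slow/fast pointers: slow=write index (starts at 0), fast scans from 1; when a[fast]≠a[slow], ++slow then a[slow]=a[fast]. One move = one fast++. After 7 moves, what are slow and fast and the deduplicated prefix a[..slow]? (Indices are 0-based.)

slow=0 fast=1: a[fast]=5≠a[slow]=3 write a[1]=5, slow++,fast++
slow=1 fast=2: a[fast]=7≠a[slow]=5 write a[2]=7, slow++,fast++
slow=2 fast=3: a[fast]=7=a[slow] dup, fast++
slow=2 fast=4: a[fast]=8≠a[slow]=7 write a[3]=8, slow++,fast++
slow=3 fast=5: a[fast]=10≠a[slow]=8 write a[4]=10, slow++,fast++
slow=4 fast=6: a[fast]=12≠a[slow]=10 write a[5]=12, slow++,fast++
slow=5 fast=7: a[fast]=12=a[slow] dup, fast++

slow=5, fast=8, prefix=[3, 5, 7, 8, 10, 12]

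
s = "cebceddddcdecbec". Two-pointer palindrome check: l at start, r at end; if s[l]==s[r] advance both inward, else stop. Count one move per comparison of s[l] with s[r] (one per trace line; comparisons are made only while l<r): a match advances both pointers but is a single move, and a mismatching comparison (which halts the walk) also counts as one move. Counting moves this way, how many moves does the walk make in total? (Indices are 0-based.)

l=0 r=15: 'c'=='c', l++,r--
l=1 r=14: 'e'=='e', l++,r--
l=2 r=13: 'b'=='b', l++,r--
l=3 r=12: 'c'=='c', l++,r--
l=4 r=11: 'e'=='e', l++,r--
l=5 r=10: 'd'=='d', l++,r--
l=6 r=9: 'd'!='c', stop

7 moves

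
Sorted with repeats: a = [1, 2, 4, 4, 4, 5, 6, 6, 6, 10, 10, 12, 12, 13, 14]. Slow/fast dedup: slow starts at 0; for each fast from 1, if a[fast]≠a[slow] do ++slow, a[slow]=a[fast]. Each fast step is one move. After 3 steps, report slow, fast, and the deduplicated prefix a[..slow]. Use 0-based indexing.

slow=2, fast=4, prefix=[1, 2, 4]

(s=0,f=1) a[fast]=2≠a[slow]=1 write a[1]=2 → slow++,fast++
(s=1,f=2) a[fast]=4≠a[slow]=2 write a[2]=4 → slow++,fast++
(s=2,f=3) a[fast]=4=a[slow] dup → fast++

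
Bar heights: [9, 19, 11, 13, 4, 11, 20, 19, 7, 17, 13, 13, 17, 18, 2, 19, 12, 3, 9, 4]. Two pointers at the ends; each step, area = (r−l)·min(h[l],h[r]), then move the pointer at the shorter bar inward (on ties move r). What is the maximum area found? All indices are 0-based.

max area = 266

l=0 r=19: min(9,4)*19=76 best=76 *, r--
l=0 r=18: min(9,9)*18=162 best=162 *, r--
l=0 r=17: min(9,3)*17=51 best=162, r--
l=0 r=16: min(9,12)*16=144 best=162, l++
l=1 r=16: min(19,12)*15=180 best=180 *, r--
l=1 r=15: min(19,19)*14=266 best=266 *, r--
l=1 r=14: min(19,2)*13=26 best=266, r--
l=1 r=13: min(19,18)*12=216 best=266, r--
l=1 r=12: min(19,17)*11=187 best=266, r--
l=1 r=11: min(19,13)*10=130 best=266, r--
l=1 r=10: min(19,13)*9=117 best=266, r--
l=1 r=9: min(19,17)*8=136 best=266, r--
l=1 r=8: min(19,7)*7=49 best=266, r--
l=1 r=7: min(19,19)*6=114 best=266, r--
l=1 r=6: min(19,20)*5=95 best=266, l++
l=2 r=6: min(11,20)*4=44 best=266, l++
l=3 r=6: min(13,20)*3=39 best=266, l++
l=4 r=6: min(4,20)*2=8 best=266, l++
l=5 r=6: min(11,20)*1=11 best=266, l++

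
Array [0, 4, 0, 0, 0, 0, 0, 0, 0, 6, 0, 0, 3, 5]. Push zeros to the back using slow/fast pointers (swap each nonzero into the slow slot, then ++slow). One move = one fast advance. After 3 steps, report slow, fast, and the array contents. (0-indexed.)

slow=1, fast=3, a=[4, 0, 0, 0, 0, 0, 0, 0, 0, 6, 0, 0, 3, 5]

(s=0,f=0) a[fast]=0 → fast++
(s=0,f=1) a[fast]=4≠0 swap→a[0]=4 → slow++,fast++
(s=1,f=2) a[fast]=0 → fast++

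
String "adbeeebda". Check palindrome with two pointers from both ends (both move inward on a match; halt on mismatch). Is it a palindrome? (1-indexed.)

l=1 r=9: 'a'=='a', l++,r--
l=2 r=8: 'd'=='d', l++,r--
l=3 r=7: 'b'=='b', l++,r--
l=4 r=6: 'e'=='e', l++,r--

palindrome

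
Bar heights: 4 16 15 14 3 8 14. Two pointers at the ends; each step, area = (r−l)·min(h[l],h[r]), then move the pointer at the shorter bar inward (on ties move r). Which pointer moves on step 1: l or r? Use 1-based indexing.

l=1 r=7: min(4,14)*6=24 best=24 *, l++

l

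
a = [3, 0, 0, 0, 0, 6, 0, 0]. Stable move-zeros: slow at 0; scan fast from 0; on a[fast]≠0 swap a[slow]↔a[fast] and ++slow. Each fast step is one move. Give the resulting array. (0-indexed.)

(s=0,f=0) a[fast]=3≠0 swap→a[0]=3 → slow++,fast++
(s=1,f=1) a[fast]=0 → fast++
(s=1,f=2) a[fast]=0 → fast++
(s=1,f=3) a[fast]=0 → fast++
(s=1,f=4) a[fast]=0 → fast++
(s=1,f=5) a[fast]=6≠0 swap→a[1]=6 → slow++,fast++
(s=2,f=6) a[fast]=0 → fast++
(s=2,f=7) a[fast]=0 → fast++

[3, 6, 0, 0, 0, 0, 0, 0]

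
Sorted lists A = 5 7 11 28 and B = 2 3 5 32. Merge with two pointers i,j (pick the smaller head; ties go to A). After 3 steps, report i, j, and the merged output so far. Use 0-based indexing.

[i=0,j=0] A[i]=5>B[j]=2 take 2 → j++
[i=0,j=1] A[i]=5>B[j]=3 take 3 → j++
[i=0,j=2] A[i]=5<=B[j]=5 take 5 → i++

i=1, j=2, merged so far=[2, 3, 5]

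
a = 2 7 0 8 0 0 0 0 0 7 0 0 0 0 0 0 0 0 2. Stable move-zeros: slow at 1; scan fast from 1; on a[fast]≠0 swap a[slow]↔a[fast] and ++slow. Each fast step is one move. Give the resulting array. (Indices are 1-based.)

(s=1,f=1) a[fast]=2≠0 swap→a[1]=2 → slow++,fast++
(s=2,f=2) a[fast]=7≠0 swap→a[2]=7 → slow++,fast++
(s=3,f=3) a[fast]=0 → fast++
(s=3,f=4) a[fast]=8≠0 swap→a[3]=8 → slow++,fast++
(s=4,f=5) a[fast]=0 → fast++
(s=4,f=6) a[fast]=0 → fast++
(s=4,f=7) a[fast]=0 → fast++
(s=4,f=8) a[fast]=0 → fast++
(s=4,f=9) a[fast]=0 → fast++
(s=4,f=10) a[fast]=7≠0 swap→a[4]=7 → slow++,fast++
(s=5,f=11) a[fast]=0 → fast++
(s=5,f=12) a[fast]=0 → fast++
(s=5,f=13) a[fast]=0 → fast++
(s=5,f=14) a[fast]=0 → fast++
(s=5,f=15) a[fast]=0 → fast++
(s=5,f=16) a[fast]=0 → fast++
(s=5,f=17) a[fast]=0 → fast++
(s=5,f=18) a[fast]=0 → fast++
(s=5,f=19) a[fast]=2≠0 swap→a[5]=2 → slow++,fast++

[2, 7, 8, 7, 2, 0, 0, 0, 0, 0, 0, 0, 0, 0, 0, 0, 0, 0, 0]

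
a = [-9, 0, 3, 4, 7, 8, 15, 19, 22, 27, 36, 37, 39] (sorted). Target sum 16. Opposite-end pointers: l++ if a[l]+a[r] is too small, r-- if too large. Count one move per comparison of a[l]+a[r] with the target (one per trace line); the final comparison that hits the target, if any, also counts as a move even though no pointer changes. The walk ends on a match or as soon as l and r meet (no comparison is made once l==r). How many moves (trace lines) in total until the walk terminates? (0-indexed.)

l=0 r=12: -9+39=30 >16, r--
l=0 r=11: -9+37=28 >16, r--
l=0 r=10: -9+36=27 >16, r--
l=0 r=9: -9+27=18 >16, r--
l=0 r=8: -9+22=13 <16, l++
l=1 r=8: 0+22=22 >16, r--
l=1 r=7: 0+19=19 >16, r--
l=1 r=6: 0+15=15 <16, l++
l=2 r=6: 3+15=18 >16, r--
l=2 r=5: 3+8=11 <16, l++
l=3 r=5: 4+8=12 <16, l++
l=4 r=5: 7+8=15 <16, l++

12 moves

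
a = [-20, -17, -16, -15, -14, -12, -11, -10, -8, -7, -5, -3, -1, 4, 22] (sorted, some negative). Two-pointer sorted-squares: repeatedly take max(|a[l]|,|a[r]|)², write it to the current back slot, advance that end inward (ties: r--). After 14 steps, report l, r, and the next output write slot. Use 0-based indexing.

[0,14] |-20|<=|22| out[14]=484 → r--
[0,13] |-20|>|4| out[13]=400 → l++
[1,13] |-17|>|4| out[12]=289 → l++
[2,13] |-16|>|4| out[11]=256 → l++
[3,13] |-15|>|4| out[10]=225 → l++
[4,13] |-14|>|4| out[9]=196 → l++
[5,13] |-12|>|4| out[8]=144 → l++
[6,13] |-11|>|4| out[7]=121 → l++
[7,13] |-10|>|4| out[6]=100 → l++
[8,13] |-8|>|4| out[5]=64 → l++
[9,13] |-7|>|4| out[4]=49 → l++
[10,13] |-5|>|4| out[3]=25 → l++
[11,13] |-3|<=|4| out[2]=16 → r--
[11,12] |-3|>|-1| out[1]=9 → l++

l=12, r=12, next write slot=0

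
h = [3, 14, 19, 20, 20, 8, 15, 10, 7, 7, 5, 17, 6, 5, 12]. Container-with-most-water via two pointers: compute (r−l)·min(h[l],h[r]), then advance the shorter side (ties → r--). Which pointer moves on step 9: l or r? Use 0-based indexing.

[0,14] min(3,12)*14=42 best=42 * → l++
[1,14] min(14,12)*13=156 best=156 * → r--
[1,13] min(14,5)*12=60 best=156 → r--
[1,12] min(14,6)*11=66 best=156 → r--
[1,11] min(14,17)*10=140 best=156 → l++
[2,11] min(19,17)*9=153 best=156 → r--
[2,10] min(19,5)*8=40 best=156 → r--
[2,9] min(19,7)*7=49 best=156 → r--
[2,8] min(19,7)*6=42 best=156 → r--

r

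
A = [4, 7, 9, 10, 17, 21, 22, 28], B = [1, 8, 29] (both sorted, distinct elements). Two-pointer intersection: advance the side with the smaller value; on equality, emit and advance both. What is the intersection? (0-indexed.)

i=0 j=0: 4>1, j++
i=0 j=1: 4<8, i++
i=1 j=1: 7<8, i++
i=2 j=1: 9>8, j++
i=2 j=2: 9<29, i++
i=3 j=2: 10<29, i++
i=4 j=2: 17<29, i++
i=5 j=2: 21<29, i++
i=6 j=2: 22<29, i++
i=7 j=2: 28<29, i++

intersection = []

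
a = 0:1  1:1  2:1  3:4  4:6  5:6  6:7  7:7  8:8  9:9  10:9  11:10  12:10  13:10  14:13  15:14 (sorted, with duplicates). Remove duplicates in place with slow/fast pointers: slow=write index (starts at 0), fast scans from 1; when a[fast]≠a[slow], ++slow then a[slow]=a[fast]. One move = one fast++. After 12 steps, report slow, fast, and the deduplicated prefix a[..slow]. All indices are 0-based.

slow=6, fast=13, prefix=[1, 4, 6, 7, 8, 9, 10]

(s=0,f=1) a[fast]=1=a[slow] dup → fast++
(s=0,f=2) a[fast]=1=a[slow] dup → fast++
(s=0,f=3) a[fast]=4≠a[slow]=1 write a[1]=4 → slow++,fast++
(s=1,f=4) a[fast]=6≠a[slow]=4 write a[2]=6 → slow++,fast++
(s=2,f=5) a[fast]=6=a[slow] dup → fast++
(s=2,f=6) a[fast]=7≠a[slow]=6 write a[3]=7 → slow++,fast++
(s=3,f=7) a[fast]=7=a[slow] dup → fast++
(s=3,f=8) a[fast]=8≠a[slow]=7 write a[4]=8 → slow++,fast++
(s=4,f=9) a[fast]=9≠a[slow]=8 write a[5]=9 → slow++,fast++
(s=5,f=10) a[fast]=9=a[slow] dup → fast++
(s=5,f=11) a[fast]=10≠a[slow]=9 write a[6]=10 → slow++,fast++
(s=6,f=12) a[fast]=10=a[slow] dup → fast++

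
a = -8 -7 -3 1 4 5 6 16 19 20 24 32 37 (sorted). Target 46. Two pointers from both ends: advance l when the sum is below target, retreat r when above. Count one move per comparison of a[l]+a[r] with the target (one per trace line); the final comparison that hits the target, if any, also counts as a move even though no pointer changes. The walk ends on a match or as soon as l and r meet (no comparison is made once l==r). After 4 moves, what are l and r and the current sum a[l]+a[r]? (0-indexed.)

l=4, r=12, sum=41

[0,12] -8+37=29 <46 → l++
[1,12] -7+37=30 <46 → l++
[2,12] -3+37=34 <46 → l++
[3,12] 1+37=38 <46 → l++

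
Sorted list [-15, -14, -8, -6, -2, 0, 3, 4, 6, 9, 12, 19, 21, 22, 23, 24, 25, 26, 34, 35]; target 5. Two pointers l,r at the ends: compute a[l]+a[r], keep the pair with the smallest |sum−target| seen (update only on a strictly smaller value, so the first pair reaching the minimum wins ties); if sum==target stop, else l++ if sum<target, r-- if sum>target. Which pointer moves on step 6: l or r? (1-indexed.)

l=1 r=20: -15+35=20 d=15 *, r--
l=1 r=19: -15+34=19 d=14 *, r--
l=1 r=18: -15+26=11 d=6 *, r--
l=1 r=17: -15+25=10 d=5 *, r--
l=1 r=16: -15+24=9 d=4 *, r--
l=1 r=15: -15+23=8 d=3 *, r--

r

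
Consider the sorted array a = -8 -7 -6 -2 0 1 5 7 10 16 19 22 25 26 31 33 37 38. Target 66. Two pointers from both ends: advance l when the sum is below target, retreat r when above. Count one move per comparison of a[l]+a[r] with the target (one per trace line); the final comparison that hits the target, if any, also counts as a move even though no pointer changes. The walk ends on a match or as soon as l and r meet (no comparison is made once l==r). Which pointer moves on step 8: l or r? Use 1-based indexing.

l

l=1 r=18: -8+38=30 <66, l++
l=2 r=18: -7+38=31 <66, l++
l=3 r=18: -6+38=32 <66, l++
l=4 r=18: -2+38=36 <66, l++
l=5 r=18: 0+38=38 <66, l++
l=6 r=18: 1+38=39 <66, l++
l=7 r=18: 5+38=43 <66, l++
l=8 r=18: 7+38=45 <66, l++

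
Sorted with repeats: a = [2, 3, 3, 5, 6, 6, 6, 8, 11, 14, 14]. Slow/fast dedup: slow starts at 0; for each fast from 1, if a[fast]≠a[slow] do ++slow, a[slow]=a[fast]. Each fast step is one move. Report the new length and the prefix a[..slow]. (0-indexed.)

length 7; prefix = [2, 3, 5, 6, 8, 11, 14]

slow=0 fast=1: a[fast]=3≠a[slow]=2 write a[1]=3, slow++,fast++
slow=1 fast=2: a[fast]=3=a[slow] dup, fast++
slow=1 fast=3: a[fast]=5≠a[slow]=3 write a[2]=5, slow++,fast++
slow=2 fast=4: a[fast]=6≠a[slow]=5 write a[3]=6, slow++,fast++
slow=3 fast=5: a[fast]=6=a[slow] dup, fast++
slow=3 fast=6: a[fast]=6=a[slow] dup, fast++
slow=3 fast=7: a[fast]=8≠a[slow]=6 write a[4]=8, slow++,fast++
slow=4 fast=8: a[fast]=11≠a[slow]=8 write a[5]=11, slow++,fast++
slow=5 fast=9: a[fast]=14≠a[slow]=11 write a[6]=14, slow++,fast++
slow=6 fast=10: a[fast]=14=a[slow] dup, fast++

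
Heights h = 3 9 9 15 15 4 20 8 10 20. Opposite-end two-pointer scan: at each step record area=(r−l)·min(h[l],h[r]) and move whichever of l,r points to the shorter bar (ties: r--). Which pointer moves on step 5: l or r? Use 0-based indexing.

[0,9] min(3,20)*9=27 best=27 * → l++
[1,9] min(9,20)*8=72 best=72 * → l++
[2,9] min(9,20)*7=63 best=72 → l++
[3,9] min(15,20)*6=90 best=90 * → l++
[4,9] min(15,20)*5=75 best=90 → l++

l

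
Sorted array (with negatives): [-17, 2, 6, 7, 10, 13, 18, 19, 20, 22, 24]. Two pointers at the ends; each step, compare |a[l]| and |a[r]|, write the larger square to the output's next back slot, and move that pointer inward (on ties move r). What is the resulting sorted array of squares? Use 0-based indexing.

l=0 r=10: |-17|<=|24| out[10]=576, r--
l=0 r=9: |-17|<=|22| out[9]=484, r--
l=0 r=8: |-17|<=|20| out[8]=400, r--
l=0 r=7: |-17|<=|19| out[7]=361, r--
l=0 r=6: |-17|<=|18| out[6]=324, r--
l=0 r=5: |-17|>|13| out[5]=289, l++
l=1 r=5: |2|<=|13| out[4]=169, r--
l=1 r=4: |2|<=|10| out[3]=100, r--
l=1 r=3: |2|<=|7| out[2]=49, r--
l=1 r=2: |2|<=|6| out[1]=36, r--
l=1 r=1: |2|<=|2| out[0]=4, r--

[4, 36, 49, 100, 169, 289, 324, 361, 400, 484, 576]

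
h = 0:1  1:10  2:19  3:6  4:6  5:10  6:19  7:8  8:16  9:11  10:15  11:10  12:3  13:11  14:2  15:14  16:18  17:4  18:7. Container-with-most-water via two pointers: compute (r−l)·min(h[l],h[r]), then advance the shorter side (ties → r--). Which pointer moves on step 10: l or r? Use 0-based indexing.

[0,18] min(1,7)*18=18 best=18 * → l++
[1,18] min(10,7)*17=119 best=119 * → r--
[1,17] min(10,4)*16=64 best=119 → r--
[1,16] min(10,18)*15=150 best=150 * → l++
[2,16] min(19,18)*14=252 best=252 * → r--
[2,15] min(19,14)*13=182 best=252 → r--
[2,14] min(19,2)*12=24 best=252 → r--
[2,13] min(19,11)*11=121 best=252 → r--
[2,12] min(19,3)*10=30 best=252 → r--
[2,11] min(19,10)*9=90 best=252 → r--

r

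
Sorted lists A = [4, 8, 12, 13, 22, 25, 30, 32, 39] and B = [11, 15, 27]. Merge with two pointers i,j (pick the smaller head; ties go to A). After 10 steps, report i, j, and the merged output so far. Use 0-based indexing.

i=7, j=3, merged so far=[4, 8, 11, 12, 13, 15, 22, 25, 27, 30]

[i=0,j=0] A[i]=4<=B[j]=11 take 4 → i++
[i=1,j=0] A[i]=8<=B[j]=11 take 8 → i++
[i=2,j=0] A[i]=12>B[j]=11 take 11 → j++
[i=2,j=1] A[i]=12<=B[j]=15 take 12 → i++
[i=3,j=1] A[i]=13<=B[j]=15 take 13 → i++
[i=4,j=1] A[i]=22>B[j]=15 take 15 → j++
[i=4,j=2] A[i]=22<=B[j]=27 take 22 → i++
[i=5,j=2] A[i]=25<=B[j]=27 take 25 → i++
[i=6,j=2] A[i]=30>B[j]=27 take 27 → j++
[i=6,j=3] B done, take A[i]=30 → i++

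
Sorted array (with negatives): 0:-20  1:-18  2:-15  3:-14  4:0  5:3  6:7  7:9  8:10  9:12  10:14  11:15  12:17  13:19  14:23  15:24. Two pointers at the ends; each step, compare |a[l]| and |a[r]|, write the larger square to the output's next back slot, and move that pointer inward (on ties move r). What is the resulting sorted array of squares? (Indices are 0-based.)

[0, 9, 49, 81, 100, 144, 196, 196, 225, 225, 289, 324, 361, 400, 529, 576]

l=0 r=15: |-20|<=|24| out[15]=576, r--
l=0 r=14: |-20|<=|23| out[14]=529, r--
l=0 r=13: |-20|>|19| out[13]=400, l++
l=1 r=13: |-18|<=|19| out[12]=361, r--
l=1 r=12: |-18|>|17| out[11]=324, l++
l=2 r=12: |-15|<=|17| out[10]=289, r--
l=2 r=11: |-15|<=|15| out[9]=225, r--
l=2 r=10: |-15|>|14| out[8]=225, l++
l=3 r=10: |-14|<=|14| out[7]=196, r--
l=3 r=9: |-14|>|12| out[6]=196, l++
l=4 r=9: |0|<=|12| out[5]=144, r--
l=4 r=8: |0|<=|10| out[4]=100, r--
l=4 r=7: |0|<=|9| out[3]=81, r--
l=4 r=6: |0|<=|7| out[2]=49, r--
l=4 r=5: |0|<=|3| out[1]=9, r--
l=4 r=4: |0|<=|0| out[0]=0, r--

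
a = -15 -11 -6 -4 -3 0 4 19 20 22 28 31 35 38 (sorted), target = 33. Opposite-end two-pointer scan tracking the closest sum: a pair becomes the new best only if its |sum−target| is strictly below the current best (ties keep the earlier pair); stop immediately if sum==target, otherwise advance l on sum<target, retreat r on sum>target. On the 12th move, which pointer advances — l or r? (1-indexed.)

l=1 r=14: -15+38=23 d=10 *, l++
l=2 r=14: -11+38=27 d=6 *, l++
l=3 r=14: -6+38=32 d=1 *, l++
l=4 r=14: -4+38=34 d=1, r--
l=4 r=13: -4+35=31 d=2, l++
l=5 r=13: -3+35=32 d=1, l++
l=6 r=13: 0+35=35 d=2, r--
l=6 r=12: 0+31=31 d=2, l++
l=7 r=12: 4+31=35 d=2, r--
l=7 r=11: 4+28=32 d=1, l++
l=8 r=11: 19+28=47 d=14, r--
l=8 r=10: 19+22=41 d=8, r--

r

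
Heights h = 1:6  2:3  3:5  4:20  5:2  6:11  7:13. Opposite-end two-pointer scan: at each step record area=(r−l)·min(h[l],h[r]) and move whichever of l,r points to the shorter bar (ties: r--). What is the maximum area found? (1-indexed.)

l=1 r=7: min(6,13)*6=36 best=36 *, l++
l=2 r=7: min(3,13)*5=15 best=36, l++
l=3 r=7: min(5,13)*4=20 best=36, l++
l=4 r=7: min(20,13)*3=39 best=39 *, r--
l=4 r=6: min(20,11)*2=22 best=39, r--
l=4 r=5: min(20,2)*1=2 best=39, r--

max area = 39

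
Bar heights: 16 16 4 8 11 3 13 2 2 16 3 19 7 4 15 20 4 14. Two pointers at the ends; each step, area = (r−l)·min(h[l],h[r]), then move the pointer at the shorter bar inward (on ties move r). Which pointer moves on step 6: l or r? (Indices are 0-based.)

l=0 r=17: min(16,14)*17=238 best=238 *, r--
l=0 r=16: min(16,4)*16=64 best=238, r--
l=0 r=15: min(16,20)*15=240 best=240 *, l++
l=1 r=15: min(16,20)*14=224 best=240, l++
l=2 r=15: min(4,20)*13=52 best=240, l++
l=3 r=15: min(8,20)*12=96 best=240, l++

l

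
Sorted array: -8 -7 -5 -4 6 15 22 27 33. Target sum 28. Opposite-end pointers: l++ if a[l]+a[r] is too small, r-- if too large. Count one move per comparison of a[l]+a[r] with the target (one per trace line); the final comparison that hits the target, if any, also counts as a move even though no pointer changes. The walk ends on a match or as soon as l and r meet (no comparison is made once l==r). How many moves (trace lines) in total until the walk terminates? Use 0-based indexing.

l=0 r=8: -8+33=25 <28, l++
l=1 r=8: -7+33=26 <28, l++
l=2 r=8: -5+33=28, found

3 moves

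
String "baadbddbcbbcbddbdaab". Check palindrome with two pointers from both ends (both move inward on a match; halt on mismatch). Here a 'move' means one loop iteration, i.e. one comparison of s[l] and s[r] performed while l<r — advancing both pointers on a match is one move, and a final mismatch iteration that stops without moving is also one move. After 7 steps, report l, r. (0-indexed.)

[0,19] 'b'=='b' → l++,r--
[1,18] 'a'=='a' → l++,r--
[2,17] 'a'=='a' → l++,r--
[3,16] 'd'=='d' → l++,r--
[4,15] 'b'=='b' → l++,r--
[5,14] 'd'=='d' → l++,r--
[6,13] 'd'=='d' → l++,r--

l=7, r=12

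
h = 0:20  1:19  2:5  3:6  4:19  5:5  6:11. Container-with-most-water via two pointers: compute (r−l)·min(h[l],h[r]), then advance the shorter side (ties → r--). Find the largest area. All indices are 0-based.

max area = 76

l=0 r=6: min(20,11)*6=66 best=66 *, r--
l=0 r=5: min(20,5)*5=25 best=66, r--
l=0 r=4: min(20,19)*4=76 best=76 *, r--
l=0 r=3: min(20,6)*3=18 best=76, r--
l=0 r=2: min(20,5)*2=10 best=76, r--
l=0 r=1: min(20,19)*1=19 best=76, r--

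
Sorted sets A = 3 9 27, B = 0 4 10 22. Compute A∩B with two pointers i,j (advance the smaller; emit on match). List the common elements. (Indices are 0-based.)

intersection = []

[i=0,j=0] 3>0 → j++
[i=0,j=1] 3<4 → i++
[i=1,j=1] 9>4 → j++
[i=1,j=2] 9<10 → i++
[i=2,j=2] 27>10 → j++
[i=2,j=3] 27>22 → j++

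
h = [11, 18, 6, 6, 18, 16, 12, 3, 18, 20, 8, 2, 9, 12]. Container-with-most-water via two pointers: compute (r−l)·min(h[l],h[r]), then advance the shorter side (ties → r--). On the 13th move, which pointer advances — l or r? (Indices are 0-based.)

l

[0,13] min(11,12)*13=143 best=143 * → l++
[1,13] min(18,12)*12=144 best=144 * → r--
[1,12] min(18,9)*11=99 best=144 → r--
[1,11] min(18,2)*10=20 best=144 → r--
[1,10] min(18,8)*9=72 best=144 → r--
[1,9] min(18,20)*8=144 best=144 → l++
[2,9] min(6,20)*7=42 best=144 → l++
[3,9] min(6,20)*6=36 best=144 → l++
[4,9] min(18,20)*5=90 best=144 → l++
[5,9] min(16,20)*4=64 best=144 → l++
[6,9] min(12,20)*3=36 best=144 → l++
[7,9] min(3,20)*2=6 best=144 → l++
[8,9] min(18,20)*1=18 best=144 → l++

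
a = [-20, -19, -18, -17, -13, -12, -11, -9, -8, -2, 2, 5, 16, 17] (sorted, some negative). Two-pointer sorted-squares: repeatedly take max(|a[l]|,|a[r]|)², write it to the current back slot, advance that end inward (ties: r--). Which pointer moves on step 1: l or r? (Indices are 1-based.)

l=1 r=14: |-20|>|17| out[14]=400, l++

l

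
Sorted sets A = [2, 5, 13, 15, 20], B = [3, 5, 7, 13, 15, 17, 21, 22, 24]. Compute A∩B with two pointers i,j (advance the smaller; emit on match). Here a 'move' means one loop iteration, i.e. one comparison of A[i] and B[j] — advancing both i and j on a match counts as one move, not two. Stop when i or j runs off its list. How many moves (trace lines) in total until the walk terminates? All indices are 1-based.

8 moves

i=1 j=1: 2<3, i++
i=2 j=1: 5>3, j++
i=2 j=2: 5==5 emit, i++,j++
i=3 j=3: 13>7, j++
i=3 j=4: 13==13 emit, i++,j++
i=4 j=5: 15==15 emit, i++,j++
i=5 j=6: 20>17, j++
i=5 j=7: 20<21, i++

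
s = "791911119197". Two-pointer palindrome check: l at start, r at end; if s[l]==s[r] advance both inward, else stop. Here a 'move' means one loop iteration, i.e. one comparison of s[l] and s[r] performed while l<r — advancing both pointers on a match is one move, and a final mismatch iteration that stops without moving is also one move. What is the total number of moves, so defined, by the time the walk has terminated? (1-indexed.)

6 moves

[1,12] '7'=='7' → l++,r--
[2,11] '9'=='9' → l++,r--
[3,10] '1'=='1' → l++,r--
[4,9] '9'=='9' → l++,r--
[5,8] '1'=='1' → l++,r--
[6,7] '1'=='1' → l++,r--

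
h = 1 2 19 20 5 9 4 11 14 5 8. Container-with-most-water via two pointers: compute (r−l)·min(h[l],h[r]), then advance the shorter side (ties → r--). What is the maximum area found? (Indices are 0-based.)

max area = 84

[0,10] min(1,8)*10=10 best=10 * → l++
[1,10] min(2,8)*9=18 best=18 * → l++
[2,10] min(19,8)*8=64 best=64 * → r--
[2,9] min(19,5)*7=35 best=64 → r--
[2,8] min(19,14)*6=84 best=84 * → r--
[2,7] min(19,11)*5=55 best=84 → r--
[2,6] min(19,4)*4=16 best=84 → r--
[2,5] min(19,9)*3=27 best=84 → r--
[2,4] min(19,5)*2=10 best=84 → r--
[2,3] min(19,20)*1=19 best=84 → l++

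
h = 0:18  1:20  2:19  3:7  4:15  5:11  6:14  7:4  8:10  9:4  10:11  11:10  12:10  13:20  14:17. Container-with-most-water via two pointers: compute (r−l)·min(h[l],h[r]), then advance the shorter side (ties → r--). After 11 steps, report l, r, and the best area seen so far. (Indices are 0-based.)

l=1, r=4, best area=240

[0,14] min(18,17)*14=238 best=238 * → r--
[0,13] min(18,20)*13=234 best=238 → l++
[1,13] min(20,20)*12=240 best=240 * → r--
[1,12] min(20,10)*11=110 best=240 → r--
[1,11] min(20,10)*10=100 best=240 → r--
[1,10] min(20,11)*9=99 best=240 → r--
[1,9] min(20,4)*8=32 best=240 → r--
[1,8] min(20,10)*7=70 best=240 → r--
[1,7] min(20,4)*6=24 best=240 → r--
[1,6] min(20,14)*5=70 best=240 → r--
[1,5] min(20,11)*4=44 best=240 → r--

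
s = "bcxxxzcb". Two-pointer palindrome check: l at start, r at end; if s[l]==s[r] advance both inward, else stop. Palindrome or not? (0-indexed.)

l=0 r=7: 'b'=='b', l++,r--
l=1 r=6: 'c'=='c', l++,r--
l=2 r=5: 'x'!='z', stop

not a palindrome (mismatch at 2,5)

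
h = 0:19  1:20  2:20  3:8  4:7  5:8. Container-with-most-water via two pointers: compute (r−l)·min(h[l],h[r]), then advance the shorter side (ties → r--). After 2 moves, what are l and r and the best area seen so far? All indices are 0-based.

l=0, r=3, best area=40

l=0 r=5: min(19,8)*5=40 best=40 *, r--
l=0 r=4: min(19,7)*4=28 best=40, r--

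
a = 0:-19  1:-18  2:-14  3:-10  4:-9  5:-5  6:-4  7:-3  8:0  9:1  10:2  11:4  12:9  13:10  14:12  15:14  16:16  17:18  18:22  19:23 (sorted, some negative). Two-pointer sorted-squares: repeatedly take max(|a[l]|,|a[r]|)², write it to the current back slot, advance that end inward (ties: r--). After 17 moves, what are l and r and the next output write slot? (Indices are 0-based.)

l=8, r=10, next write slot=2

[0,19] |-19|<=|23| out[19]=529 → r--
[0,18] |-19|<=|22| out[18]=484 → r--
[0,17] |-19|>|18| out[17]=361 → l++
[1,17] |-18|<=|18| out[16]=324 → r--
[1,16] |-18|>|16| out[15]=324 → l++
[2,16] |-14|<=|16| out[14]=256 → r--
[2,15] |-14|<=|14| out[13]=196 → r--
[2,14] |-14|>|12| out[12]=196 → l++
[3,14] |-10|<=|12| out[11]=144 → r--
[3,13] |-10|<=|10| out[10]=100 → r--
[3,12] |-10|>|9| out[9]=100 → l++
[4,12] |-9|<=|9| out[8]=81 → r--
[4,11] |-9|>|4| out[7]=81 → l++
[5,11] |-5|>|4| out[6]=25 → l++
[6,11] |-4|<=|4| out[5]=16 → r--
[6,10] |-4|>|2| out[4]=16 → l++
[7,10] |-3|>|2| out[3]=9 → l++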